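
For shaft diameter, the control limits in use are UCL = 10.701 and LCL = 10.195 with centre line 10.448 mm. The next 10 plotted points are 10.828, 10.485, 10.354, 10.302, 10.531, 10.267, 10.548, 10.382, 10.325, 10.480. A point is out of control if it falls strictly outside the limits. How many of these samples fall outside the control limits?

Compare each point to [10.195, 10.701]: sample 1 = 10.828 > UCL.

1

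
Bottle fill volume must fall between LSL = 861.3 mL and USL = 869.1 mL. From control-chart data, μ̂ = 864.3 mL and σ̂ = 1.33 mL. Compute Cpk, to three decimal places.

0.752

Cpu = (USL − μ̂) / (3σ̂) = (869.1 − 864.3) / (3 × 1.33) = 1.2030; Cpl = (μ̂ − LSL) / (3σ̂) = (864.3 − 861.3) / (3 × 1.33) = 0.7519; Cpk = min(Cpu, Cpl) = 0.7519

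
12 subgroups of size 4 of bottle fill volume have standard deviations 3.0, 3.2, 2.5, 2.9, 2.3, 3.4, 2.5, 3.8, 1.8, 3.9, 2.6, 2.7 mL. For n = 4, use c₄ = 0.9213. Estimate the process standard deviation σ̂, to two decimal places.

3.13

s̄ = (3.0 + 3.2 + 2.5 + 2.9 + 2.3 + 3.4 + 2.5 + 3.8 + 1.8 + 3.9 + 2.6 + 2.7) / 12 = 2.8833
σ̂ = s̄ / c₄ = 2.8833 / 0.9213 = 3.1296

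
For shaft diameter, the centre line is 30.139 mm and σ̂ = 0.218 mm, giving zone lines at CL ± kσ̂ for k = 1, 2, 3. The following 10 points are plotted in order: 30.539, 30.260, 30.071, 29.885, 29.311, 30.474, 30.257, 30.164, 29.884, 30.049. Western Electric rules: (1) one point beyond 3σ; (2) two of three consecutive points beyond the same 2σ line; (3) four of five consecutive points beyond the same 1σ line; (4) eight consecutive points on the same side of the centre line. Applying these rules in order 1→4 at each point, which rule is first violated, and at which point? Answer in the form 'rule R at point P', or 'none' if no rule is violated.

rule 1 at point 5

Zone of each point (C = within 1σ̂, B = 1σ̂–2σ̂, A = 2σ̂–3σ̂, * = beyond 3σ̂; sign = side of CL): 1:+B, 2:+C, 3:-C, 4:-B, 5:-*, 6:+B, 7:+C, 8:+C, 9:-B, 10:-C
Rule 1 (one point beyond the 3σ limits) is satisfied at point 5.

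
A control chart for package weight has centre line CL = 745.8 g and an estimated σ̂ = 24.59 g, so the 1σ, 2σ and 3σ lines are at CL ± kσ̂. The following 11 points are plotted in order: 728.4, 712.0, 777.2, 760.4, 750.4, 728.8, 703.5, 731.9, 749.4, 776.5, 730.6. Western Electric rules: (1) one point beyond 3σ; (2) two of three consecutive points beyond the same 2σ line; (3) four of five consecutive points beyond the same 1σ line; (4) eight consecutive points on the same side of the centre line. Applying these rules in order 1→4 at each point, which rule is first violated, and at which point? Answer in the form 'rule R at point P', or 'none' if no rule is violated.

Zone of each point (C = within 1σ̂, B = 1σ̂–2σ̂, A = 2σ̂–3σ̂, * = beyond 3σ̂; sign = side of CL): 1:-C, 2:-B, 3:+B, 4:+C, 5:+C, 6:-C, 7:-B, 8:-C, 9:+C, 10:+B, 11:-C
No rule fires across all 11 points.

none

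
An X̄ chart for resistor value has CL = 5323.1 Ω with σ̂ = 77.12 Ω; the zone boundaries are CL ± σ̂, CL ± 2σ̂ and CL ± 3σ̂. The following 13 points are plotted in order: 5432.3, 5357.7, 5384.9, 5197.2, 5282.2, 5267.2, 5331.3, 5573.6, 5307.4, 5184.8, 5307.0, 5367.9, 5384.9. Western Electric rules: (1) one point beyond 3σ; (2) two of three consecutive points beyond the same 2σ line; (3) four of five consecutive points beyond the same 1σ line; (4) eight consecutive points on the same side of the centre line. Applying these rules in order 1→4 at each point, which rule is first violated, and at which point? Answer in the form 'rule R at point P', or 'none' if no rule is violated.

Zone of each point (C = within 1σ̂, B = 1σ̂–2σ̂, A = 2σ̂–3σ̂, * = beyond 3σ̂; sign = side of CL): 1:+B, 2:+C, 3:+C, 4:-B, 5:-C, 6:-C, 7:+C, 8:+*, 9:-C, 10:-B, 11:-C, 12:+C, 13:+C
Rule 1 (one point beyond the 3σ limits) is satisfied at point 8.

rule 1 at point 8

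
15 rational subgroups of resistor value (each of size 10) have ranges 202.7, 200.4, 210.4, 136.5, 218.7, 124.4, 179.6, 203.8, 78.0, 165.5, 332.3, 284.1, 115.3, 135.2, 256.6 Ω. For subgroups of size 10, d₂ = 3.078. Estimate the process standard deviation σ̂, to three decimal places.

61.588

R̄ = (202.7 + 200.4 + 210.4 + 136.5 + 218.7 + 124.4 + 179.6 + 203.8 + 78.0 + 165.5 + 332.3 + 284.1 + 115.3 + 135.2 + 256.6) / 15 = 189.5667
σ̂ = R̄ / d₂ = 189.5667 / 3.078 = 61.5876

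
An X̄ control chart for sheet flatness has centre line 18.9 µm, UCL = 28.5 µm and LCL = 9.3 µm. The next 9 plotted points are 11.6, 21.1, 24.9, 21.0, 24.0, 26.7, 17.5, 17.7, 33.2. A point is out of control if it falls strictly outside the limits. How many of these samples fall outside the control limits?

Compare each point to [9.3, 28.5]: sample 9 = 33.2 > UCL.

1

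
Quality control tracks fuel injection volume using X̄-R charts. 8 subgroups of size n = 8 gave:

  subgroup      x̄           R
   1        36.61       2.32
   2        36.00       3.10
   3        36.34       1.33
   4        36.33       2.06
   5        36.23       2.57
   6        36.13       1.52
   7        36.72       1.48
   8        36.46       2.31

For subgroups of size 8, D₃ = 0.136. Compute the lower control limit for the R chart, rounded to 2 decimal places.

0.28

R̄ = (2.32 + 3.10 + 1.33 + 2.06 + 2.57 + 1.52 + 1.48 + 2.31) / 8 = 16.6900 / 8 = 2.0863
LCL_R = D₃·R̄ = 0.136 × 2.0863 = 0.2837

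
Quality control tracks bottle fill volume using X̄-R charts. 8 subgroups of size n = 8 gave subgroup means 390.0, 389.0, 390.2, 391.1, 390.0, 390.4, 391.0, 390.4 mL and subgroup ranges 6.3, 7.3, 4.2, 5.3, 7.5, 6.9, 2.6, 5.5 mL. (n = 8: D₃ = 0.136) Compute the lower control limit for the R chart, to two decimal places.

R̄ = (6.3 + 7.3 + 4.2 + 5.3 + 7.5 + 6.9 + 2.6 + 5.5) / 8 = 45.6000 / 8 = 5.7000
LCL_R = D₃·R̄ = 0.136 × 5.7000 = 0.7752

0.78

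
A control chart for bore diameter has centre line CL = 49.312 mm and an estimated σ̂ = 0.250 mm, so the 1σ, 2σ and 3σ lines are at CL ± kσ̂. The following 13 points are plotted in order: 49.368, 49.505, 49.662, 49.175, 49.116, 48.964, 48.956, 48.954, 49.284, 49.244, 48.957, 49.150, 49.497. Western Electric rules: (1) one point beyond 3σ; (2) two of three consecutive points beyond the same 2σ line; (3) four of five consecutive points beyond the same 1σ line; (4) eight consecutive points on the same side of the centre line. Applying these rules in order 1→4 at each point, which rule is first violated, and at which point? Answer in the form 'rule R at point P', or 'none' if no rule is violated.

rule 4 at point 11

Zone of each point (C = within 1σ̂, B = 1σ̂–2σ̂, A = 2σ̂–3σ̂, * = beyond 3σ̂; sign = side of CL): 1:+C, 2:+C, 3:+B, 4:-C, 5:-C, 6:-B, 7:-B, 8:-B, 9:-C, 10:-C, 11:-B, 12:-C, 13:+C
Rule 4 (eight consecutive points on the same side of the centre line) is satisfied at point 11.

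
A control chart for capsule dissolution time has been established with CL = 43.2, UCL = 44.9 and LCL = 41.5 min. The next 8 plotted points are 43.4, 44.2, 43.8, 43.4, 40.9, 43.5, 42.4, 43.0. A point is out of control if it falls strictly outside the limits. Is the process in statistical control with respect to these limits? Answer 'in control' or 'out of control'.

out of control

Compare each point to [41.5, 44.9]: sample 5 = 40.9 < LCL.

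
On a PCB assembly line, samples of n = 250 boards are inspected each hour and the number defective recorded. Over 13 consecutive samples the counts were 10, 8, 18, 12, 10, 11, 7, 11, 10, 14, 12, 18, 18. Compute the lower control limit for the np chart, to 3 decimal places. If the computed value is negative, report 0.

1.999

p̄ = Σdᵢ / (k·n) = 159 / (13 × 250) = 0.04892
LCL = np̄ − 3·√(np̄(1−p̄)) = 12.2308 − 3 × 3.4106 = 1.9989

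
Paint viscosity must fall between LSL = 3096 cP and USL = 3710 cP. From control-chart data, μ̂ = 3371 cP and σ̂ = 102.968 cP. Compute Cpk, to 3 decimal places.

Cpu = (USL − μ̂) / (3σ̂) = (3710 − 3371) / (3 × 102.968) = 1.0974; Cpl = (μ̂ − LSL) / (3σ̂) = (3371 − 3096) / (3 × 102.968) = 0.8902; Cpk = min(Cpu, Cpl) = 0.8902

0.890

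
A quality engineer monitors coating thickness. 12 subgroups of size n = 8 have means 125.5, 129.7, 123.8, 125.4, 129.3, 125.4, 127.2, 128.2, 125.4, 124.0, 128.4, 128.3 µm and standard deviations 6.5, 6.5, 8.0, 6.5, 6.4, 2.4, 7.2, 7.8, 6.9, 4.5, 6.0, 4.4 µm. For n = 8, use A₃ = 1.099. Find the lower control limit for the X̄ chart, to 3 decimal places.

120.022

X̄̄ = (125.5 + 129.7 + 123.8 + 125.4 + 129.3 + 125.4 + 127.2 + 128.2 + 125.4 + 124.0 + 128.4 + 128.3) / 12 = 126.7167
s̄ = (6.5 + 6.5 + 8.0 + 6.5 + 6.4 + 2.4 + 7.2 + 7.8 + 6.9 + 4.5 + 6.0 + 4.4) / 12 = 6.0917
LCL = X̄̄ − A₃·s̄ = 126.7167 − 1.099 × 6.0917 = 120.0219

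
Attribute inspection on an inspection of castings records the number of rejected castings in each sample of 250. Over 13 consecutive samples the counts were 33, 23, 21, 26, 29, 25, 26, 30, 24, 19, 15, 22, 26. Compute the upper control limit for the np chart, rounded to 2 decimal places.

p̄ = Σdᵢ / (k·n) = 319 / (13 × 250) = 0.09815
UCL = np̄ + 3·√(np̄(1−p̄)) = 24.5385 + 3 × √(24.5385×0.90185) = 24.5385 + 3 × 4.7042 = 38.6512

38.65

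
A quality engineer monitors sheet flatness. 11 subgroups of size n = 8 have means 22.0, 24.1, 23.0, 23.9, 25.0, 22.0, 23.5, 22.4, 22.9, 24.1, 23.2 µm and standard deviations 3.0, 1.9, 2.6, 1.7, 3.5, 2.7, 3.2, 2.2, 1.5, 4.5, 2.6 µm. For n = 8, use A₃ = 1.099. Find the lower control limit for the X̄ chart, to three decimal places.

X̄̄ = (22.0 + 24.1 + 23.0 + 23.9 + 25.0 + 22.0 + 23.5 + 22.4 + 22.9 + 24.1 + 23.2) / 11 = 23.2818
s̄ = (3.0 + 1.9 + 2.6 + 1.7 + 3.5 + 2.7 + 3.2 + 2.2 + 1.5 + 4.5 + 2.6) / 11 = 2.6727
LCL = X̄̄ − A₃·s̄ = 23.2818 − 1.099 × 2.6727 = 20.3445

20.344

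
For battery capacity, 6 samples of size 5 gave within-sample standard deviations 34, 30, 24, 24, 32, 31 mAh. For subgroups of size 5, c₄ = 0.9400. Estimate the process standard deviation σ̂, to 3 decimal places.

s̄ = (34 + 30 + 24 + 24 + 32 + 31) / 6 = 29.1667
σ̂ = s̄ / c₄ = 29.1667 / 0.9400 = 31.0284

31.028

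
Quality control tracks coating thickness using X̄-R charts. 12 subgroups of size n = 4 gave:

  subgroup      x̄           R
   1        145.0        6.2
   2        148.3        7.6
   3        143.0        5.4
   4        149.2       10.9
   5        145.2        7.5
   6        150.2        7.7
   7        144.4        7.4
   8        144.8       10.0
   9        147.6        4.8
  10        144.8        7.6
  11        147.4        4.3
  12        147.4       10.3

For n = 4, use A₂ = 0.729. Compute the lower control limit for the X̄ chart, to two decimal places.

X̄̄ = (145.0 + 148.3 + 143.0 + 149.2 + 145.2 + 150.2 + 144.4 + 144.8 + 147.6 + 144.8 + 147.4 + 147.4) / 12 = 1757.3000 / 12 = 146.4417
R̄ = (6.2 + 7.6 + 5.4 + 10.9 + 7.5 + 7.7 + 7.4 + 10.0 + 4.8 + 7.6 + 4.3 + 10.3) / 12 = 89.7000 / 12 = 7.4750
LCL = X̄̄ − A₂·R̄ = 146.4417 − 0.729 × 7.4750 = 140.9924

140.99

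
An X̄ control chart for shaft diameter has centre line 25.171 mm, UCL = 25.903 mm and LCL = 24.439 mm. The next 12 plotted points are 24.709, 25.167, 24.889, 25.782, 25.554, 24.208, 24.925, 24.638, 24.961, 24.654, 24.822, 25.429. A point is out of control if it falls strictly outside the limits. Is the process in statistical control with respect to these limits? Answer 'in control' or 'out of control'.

Compare each point to [24.439, 25.903]: sample 6 = 24.208 < LCL.

out of control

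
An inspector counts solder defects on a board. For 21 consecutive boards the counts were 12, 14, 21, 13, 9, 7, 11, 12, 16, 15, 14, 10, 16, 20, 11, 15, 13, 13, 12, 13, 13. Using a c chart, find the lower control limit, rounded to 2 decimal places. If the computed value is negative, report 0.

2.38

c̄ = (12 + 14 + 21 + 13 + 9 + 7 + 11 + 12 + 16 + 15 + 14 + 10 + 16 + 20 + 11 + 15 + 13 + 13 + 12 + 13 + 13) / 21 = 280 / 21 = 13.3333
LCL = c̄ − 3√c̄ = 13.3333 − 3 × 3.6515 = 2.3789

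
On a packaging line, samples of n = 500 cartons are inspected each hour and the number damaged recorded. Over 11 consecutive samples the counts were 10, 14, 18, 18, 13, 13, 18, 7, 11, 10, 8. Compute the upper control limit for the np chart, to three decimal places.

23.293

p̄ = Σdᵢ / (k·n) = 140 / (11 × 500) = 0.02545
UCL = np̄ + 3·√(np̄(1−p̄)) = 12.7273 + 3 × √(12.7273×0.97455) = 12.7273 + 3 × 3.5218 = 23.2928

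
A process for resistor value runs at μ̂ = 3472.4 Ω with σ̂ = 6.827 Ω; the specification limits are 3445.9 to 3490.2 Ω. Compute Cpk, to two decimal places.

Cpu = (USL − μ̂) / (3σ̂) = (3490.2 − 3472.4) / (3 × 6.827) = 0.8691; Cpl = (μ̂ − LSL) / (3σ̂) = (3472.4 − 3445.9) / (3 × 6.827) = 1.2939; Cpk = min(Cpu, Cpl) = 0.8691

0.87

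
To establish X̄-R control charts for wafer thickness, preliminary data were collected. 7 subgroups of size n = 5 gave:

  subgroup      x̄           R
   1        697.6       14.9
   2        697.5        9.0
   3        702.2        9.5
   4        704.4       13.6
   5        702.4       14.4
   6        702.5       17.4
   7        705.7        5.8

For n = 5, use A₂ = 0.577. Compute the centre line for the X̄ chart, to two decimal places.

X̄̄ = (697.6 + 697.5 + 702.2 + 704.4 + 702.4 + 702.5 + 705.7) / 7 = 4912.3000 / 7 = 701.7571
CL = X̄̄ = 701.7571

701.76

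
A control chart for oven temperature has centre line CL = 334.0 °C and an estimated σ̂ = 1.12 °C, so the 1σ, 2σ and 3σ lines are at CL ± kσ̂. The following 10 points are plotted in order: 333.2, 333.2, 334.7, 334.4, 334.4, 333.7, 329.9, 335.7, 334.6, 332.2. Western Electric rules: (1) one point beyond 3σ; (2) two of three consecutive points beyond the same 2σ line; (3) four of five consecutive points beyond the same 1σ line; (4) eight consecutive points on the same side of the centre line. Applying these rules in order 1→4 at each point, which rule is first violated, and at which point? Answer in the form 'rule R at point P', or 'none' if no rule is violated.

rule 1 at point 7

Zone of each point (C = within 1σ̂, B = 1σ̂–2σ̂, A = 2σ̂–3σ̂, * = beyond 3σ̂; sign = side of CL): 1:-C, 2:-C, 3:+C, 4:+C, 5:+C, 6:-C, 7:-*, 8:+B, 9:+C, 10:-B
Rule 1 (one point beyond the 3σ limits) is satisfied at point 7.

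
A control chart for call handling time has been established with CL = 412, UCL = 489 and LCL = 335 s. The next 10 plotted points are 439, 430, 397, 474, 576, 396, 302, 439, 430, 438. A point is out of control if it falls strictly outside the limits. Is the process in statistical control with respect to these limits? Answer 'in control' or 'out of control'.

Compare each point to [335, 489]: sample 5 = 576 > UCL; sample 7 = 302 < LCL.

out of control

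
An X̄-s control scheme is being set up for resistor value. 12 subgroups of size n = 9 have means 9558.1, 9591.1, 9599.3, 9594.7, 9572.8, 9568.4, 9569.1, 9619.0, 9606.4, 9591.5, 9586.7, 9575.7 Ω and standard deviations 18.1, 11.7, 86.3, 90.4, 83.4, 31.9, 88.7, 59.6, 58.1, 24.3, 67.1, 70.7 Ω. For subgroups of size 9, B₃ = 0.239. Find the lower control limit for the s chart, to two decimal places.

s̄ = (18.1 + 11.7 + 86.3 + 90.4 + 83.4 + 31.9 + 88.7 + 59.6 + 58.1 + 24.3 + 67.1 + 70.7) / 12 = 57.5250
LCL_s = B₃·s̄ = 0.239 × 57.5250 = 13.7485

13.75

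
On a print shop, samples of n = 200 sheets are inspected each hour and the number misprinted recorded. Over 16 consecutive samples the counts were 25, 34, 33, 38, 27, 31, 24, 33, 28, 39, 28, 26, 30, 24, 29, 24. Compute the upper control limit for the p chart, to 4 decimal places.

0.2231

p̄ = Σdᵢ / (k·n) = 473 / (16 × 200) = 0.14781
UCL = p̄ + 3·√(p̄(1−p̄)/n) = 0.14781 + 3 × √(0.14781×0.85219/200) = 0.14781 + 3 × 0.02510 = 0.22310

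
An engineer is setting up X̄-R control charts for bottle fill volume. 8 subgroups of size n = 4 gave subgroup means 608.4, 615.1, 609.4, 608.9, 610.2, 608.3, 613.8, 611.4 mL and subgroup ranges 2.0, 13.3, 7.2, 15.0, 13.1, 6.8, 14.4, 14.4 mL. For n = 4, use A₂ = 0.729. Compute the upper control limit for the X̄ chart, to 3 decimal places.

618.542

X̄̄ = (608.4 + 615.1 + 609.4 + 608.9 + 610.2 + 608.3 + 613.8 + 611.4) / 8 = 4885.5000 / 8 = 610.6875
R̄ = (2.0 + 13.3 + 7.2 + 15.0 + 13.1 + 6.8 + 14.4 + 14.4) / 8 = 86.2000 / 8 = 10.7750
UCL = X̄̄ + A₂·R̄ = 610.6875 + 0.729 × 10.7750 = 618.5425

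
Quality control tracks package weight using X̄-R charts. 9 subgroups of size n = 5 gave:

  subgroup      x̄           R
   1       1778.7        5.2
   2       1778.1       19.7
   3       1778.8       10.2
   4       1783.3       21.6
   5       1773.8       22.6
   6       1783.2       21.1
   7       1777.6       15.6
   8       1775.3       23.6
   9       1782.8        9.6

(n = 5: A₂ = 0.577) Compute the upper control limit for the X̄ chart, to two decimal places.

1788.63

X̄̄ = (1778.7 + 1778.1 + 1778.8 + 1783.3 + 1773.8 + 1783.2 + 1777.6 + 1775.3 + 1782.8) / 9 = 16011.6000 / 9 = 1779.0667
R̄ = (5.2 + 19.7 + 10.2 + 21.6 + 22.6 + 21.1 + 15.6 + 23.6 + 9.6) / 9 = 149.2000 / 9 = 16.5778
UCL = X̄̄ + A₂·R̄ = 1779.0667 + 0.577 × 16.5778 = 1788.6320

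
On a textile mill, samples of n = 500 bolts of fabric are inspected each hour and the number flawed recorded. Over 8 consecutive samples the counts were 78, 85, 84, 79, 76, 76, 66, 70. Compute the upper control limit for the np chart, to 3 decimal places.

p̄ = Σdᵢ / (k·n) = 614 / (8 × 500) = 0.15350
UCL = np̄ + 3·√(np̄(1−p̄)) = 76.7500 + 3 × √(76.7500×0.84650) = 76.7500 + 3 × 8.0603 = 100.9310

100.931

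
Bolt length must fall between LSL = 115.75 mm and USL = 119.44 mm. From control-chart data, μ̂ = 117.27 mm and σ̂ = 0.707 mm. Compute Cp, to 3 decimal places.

Cp = (USL − LSL) / (6σ̂) = (119.44 − 115.75) / (6 × 0.707) = 3.6900 / 4.2420 = 0.8699

0.870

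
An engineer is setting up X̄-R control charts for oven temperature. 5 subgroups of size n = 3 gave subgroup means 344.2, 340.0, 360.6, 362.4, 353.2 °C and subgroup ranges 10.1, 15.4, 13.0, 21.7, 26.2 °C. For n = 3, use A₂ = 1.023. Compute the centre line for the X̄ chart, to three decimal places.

352.080

X̄̄ = (344.2 + 340.0 + 360.6 + 362.4 + 353.2) / 5 = 1760.4000 / 5 = 352.0800
CL = X̄̄ = 352.0800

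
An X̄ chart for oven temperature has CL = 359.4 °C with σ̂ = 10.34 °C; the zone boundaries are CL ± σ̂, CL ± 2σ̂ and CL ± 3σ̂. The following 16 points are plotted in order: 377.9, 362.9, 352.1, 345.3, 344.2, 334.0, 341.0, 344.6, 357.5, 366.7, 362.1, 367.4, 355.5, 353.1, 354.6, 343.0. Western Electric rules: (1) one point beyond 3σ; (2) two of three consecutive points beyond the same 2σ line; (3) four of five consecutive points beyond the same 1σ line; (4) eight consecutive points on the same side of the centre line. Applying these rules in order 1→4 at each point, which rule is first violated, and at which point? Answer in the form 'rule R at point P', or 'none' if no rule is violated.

rule 3 at point 7

Zone of each point (C = within 1σ̂, B = 1σ̂–2σ̂, A = 2σ̂–3σ̂, * = beyond 3σ̂; sign = side of CL): 1:+B, 2:+C, 3:-C, 4:-B, 5:-B, 6:-A, 7:-B, 8:-B, 9:-C, 10:+C, 11:+C, 12:+C, 13:-C, 14:-C, 15:-C, 16:-B
Rule 3 (four of five consecutive points beyond the same 1σ limit) is satisfied at point 7.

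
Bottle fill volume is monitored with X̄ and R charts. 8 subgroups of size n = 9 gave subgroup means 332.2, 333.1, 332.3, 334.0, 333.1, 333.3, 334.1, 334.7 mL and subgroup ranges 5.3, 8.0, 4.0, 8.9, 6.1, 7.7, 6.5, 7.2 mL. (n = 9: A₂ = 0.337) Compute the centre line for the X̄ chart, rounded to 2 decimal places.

X̄̄ = (332.2 + 333.1 + 332.3 + 334.0 + 333.1 + 333.3 + 334.1 + 334.7) / 8 = 2666.8000 / 8 = 333.3500
CL = X̄̄ = 333.3500

333.35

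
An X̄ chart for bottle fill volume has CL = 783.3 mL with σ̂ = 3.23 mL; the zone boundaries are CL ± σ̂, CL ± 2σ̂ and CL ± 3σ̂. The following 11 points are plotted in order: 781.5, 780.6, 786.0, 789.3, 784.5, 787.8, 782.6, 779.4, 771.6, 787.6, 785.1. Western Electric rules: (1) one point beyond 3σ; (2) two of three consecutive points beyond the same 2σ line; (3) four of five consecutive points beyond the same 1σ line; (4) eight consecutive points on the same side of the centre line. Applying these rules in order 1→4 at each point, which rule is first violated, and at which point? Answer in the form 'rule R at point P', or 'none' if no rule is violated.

Zone of each point (C = within 1σ̂, B = 1σ̂–2σ̂, A = 2σ̂–3σ̂, * = beyond 3σ̂; sign = side of CL): 1:-C, 2:-C, 3:+C, 4:+B, 5:+C, 6:+B, 7:-C, 8:-B, 9:-*, 10:+B, 11:+C
Rule 1 (one point beyond the 3σ limits) is satisfied at point 9.

rule 1 at point 9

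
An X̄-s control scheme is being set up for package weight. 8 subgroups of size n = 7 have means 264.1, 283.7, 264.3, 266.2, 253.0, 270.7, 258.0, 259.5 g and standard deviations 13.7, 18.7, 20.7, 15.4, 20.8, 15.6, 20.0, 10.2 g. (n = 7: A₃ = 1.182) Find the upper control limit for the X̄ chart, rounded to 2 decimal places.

284.90

X̄̄ = (264.1 + 283.7 + 264.3 + 266.2 + 253.0 + 270.7 + 258.0 + 259.5) / 8 = 264.9375
s̄ = (13.7 + 18.7 + 20.7 + 15.4 + 20.8 + 15.6 + 20.0 + 10.2) / 8 = 16.8875
UCL = X̄̄ + A₃·s̄ = 264.9375 + 1.182 × 16.8875 = 284.8985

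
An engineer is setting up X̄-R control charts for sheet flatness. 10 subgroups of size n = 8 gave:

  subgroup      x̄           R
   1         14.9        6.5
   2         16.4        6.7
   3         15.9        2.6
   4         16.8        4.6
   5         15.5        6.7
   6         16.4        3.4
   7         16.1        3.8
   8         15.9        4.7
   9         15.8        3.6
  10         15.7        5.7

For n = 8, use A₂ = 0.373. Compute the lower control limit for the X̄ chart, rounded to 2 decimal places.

14.14

X̄̄ = (14.9 + 16.4 + 15.9 + 16.8 + 15.5 + 16.4 + 16.1 + 15.9 + 15.8 + 15.7) / 10 = 159.4000 / 10 = 15.9400
R̄ = (6.5 + 6.7 + 2.6 + 4.6 + 6.7 + 3.4 + 3.8 + 4.7 + 3.6 + 5.7) / 10 = 48.3000 / 10 = 4.8300
LCL = X̄̄ − A₂·R̄ = 15.9400 − 0.373 × 4.8300 = 14.1384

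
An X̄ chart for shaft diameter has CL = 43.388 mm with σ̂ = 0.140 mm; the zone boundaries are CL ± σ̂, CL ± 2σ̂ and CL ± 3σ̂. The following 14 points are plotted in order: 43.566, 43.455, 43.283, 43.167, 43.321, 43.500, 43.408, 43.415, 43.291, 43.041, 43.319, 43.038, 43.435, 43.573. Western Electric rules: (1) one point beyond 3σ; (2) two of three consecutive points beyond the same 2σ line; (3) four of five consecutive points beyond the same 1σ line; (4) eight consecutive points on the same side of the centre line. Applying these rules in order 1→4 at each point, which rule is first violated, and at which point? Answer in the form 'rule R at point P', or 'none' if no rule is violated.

rule 2 at point 12

Zone of each point (C = within 1σ̂, B = 1σ̂–2σ̂, A = 2σ̂–3σ̂, * = beyond 3σ̂; sign = side of CL): 1:+B, 2:+C, 3:-C, 4:-B, 5:-C, 6:+C, 7:+C, 8:+C, 9:-C, 10:-A, 11:-C, 12:-A, 13:+C, 14:+B
Rule 2 (two of three consecutive points beyond the same 2σ limit) is satisfied at point 12.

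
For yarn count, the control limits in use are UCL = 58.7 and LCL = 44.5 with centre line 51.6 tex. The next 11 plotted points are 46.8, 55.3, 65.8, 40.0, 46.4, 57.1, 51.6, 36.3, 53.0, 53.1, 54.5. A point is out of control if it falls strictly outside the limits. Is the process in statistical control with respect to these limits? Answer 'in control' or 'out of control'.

Compare each point to [44.5, 58.7]: sample 3 = 65.8 > UCL; sample 4 = 40.0 < LCL; sample 8 = 36.3 < LCL.

out of control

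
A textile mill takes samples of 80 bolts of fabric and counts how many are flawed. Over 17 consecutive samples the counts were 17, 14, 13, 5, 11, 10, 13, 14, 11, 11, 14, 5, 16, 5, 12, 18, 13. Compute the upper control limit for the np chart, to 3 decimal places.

p̄ = Σdᵢ / (k·n) = 202 / (17 × 80) = 0.14853
UCL = np̄ + 3·√(np̄(1−p̄)) = 11.8824 + 3 × √(11.8824×0.85147) = 11.8824 + 3 × 3.1808 = 21.4247

21.425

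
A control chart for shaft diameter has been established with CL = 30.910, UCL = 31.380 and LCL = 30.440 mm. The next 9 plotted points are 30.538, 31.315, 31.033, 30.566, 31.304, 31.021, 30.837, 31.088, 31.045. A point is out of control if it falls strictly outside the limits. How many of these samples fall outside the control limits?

All 9 points lie within [30.440, 31.380].

0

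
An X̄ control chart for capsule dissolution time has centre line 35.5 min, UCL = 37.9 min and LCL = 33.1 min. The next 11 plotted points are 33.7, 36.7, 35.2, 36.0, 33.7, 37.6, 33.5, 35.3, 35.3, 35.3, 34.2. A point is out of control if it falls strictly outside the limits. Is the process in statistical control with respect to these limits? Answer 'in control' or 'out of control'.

All 11 points lie within [33.1, 37.9].

in control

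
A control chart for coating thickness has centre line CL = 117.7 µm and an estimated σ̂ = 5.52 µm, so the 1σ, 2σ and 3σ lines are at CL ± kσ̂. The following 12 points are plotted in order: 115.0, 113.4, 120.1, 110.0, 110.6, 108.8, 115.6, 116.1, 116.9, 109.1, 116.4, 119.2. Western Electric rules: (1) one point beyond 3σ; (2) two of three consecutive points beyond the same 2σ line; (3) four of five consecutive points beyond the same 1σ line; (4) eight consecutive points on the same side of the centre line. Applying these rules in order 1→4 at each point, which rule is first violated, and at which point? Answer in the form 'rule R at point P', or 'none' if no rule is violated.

Zone of each point (C = within 1σ̂, B = 1σ̂–2σ̂, A = 2σ̂–3σ̂, * = beyond 3σ̂; sign = side of CL): 1:-C, 2:-C, 3:+C, 4:-B, 5:-B, 6:-B, 7:-C, 8:-C, 9:-C, 10:-B, 11:-C, 12:+C
Rule 4 (eight consecutive points on the same side of the centre line) is satisfied at point 11.

rule 4 at point 11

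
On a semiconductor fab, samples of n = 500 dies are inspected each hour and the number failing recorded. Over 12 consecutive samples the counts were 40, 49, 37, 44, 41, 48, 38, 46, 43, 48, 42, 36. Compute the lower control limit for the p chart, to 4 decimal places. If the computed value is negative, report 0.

p̄ = Σdᵢ / (k·n) = 512 / (12 × 500) = 0.08533
LCL = p̄ − 3·√(p̄(1−p̄)/n) = 0.08533 − 3 × 0.01249 = 0.04785

0.0479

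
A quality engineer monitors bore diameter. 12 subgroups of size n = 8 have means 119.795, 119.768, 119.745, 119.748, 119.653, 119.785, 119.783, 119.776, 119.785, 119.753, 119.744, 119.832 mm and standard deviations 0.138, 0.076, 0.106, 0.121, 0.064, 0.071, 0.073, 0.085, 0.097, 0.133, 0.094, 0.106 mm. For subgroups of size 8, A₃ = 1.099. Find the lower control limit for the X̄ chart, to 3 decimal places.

119.657

X̄̄ = (119.795 + 119.768 + 119.745 + 119.748 + 119.653 + 119.785 + 119.783 + 119.776 + 119.785 + 119.753 + 119.744 + 119.832) / 12 = 119.7639
s̄ = (0.138 + 0.076 + 0.106 + 0.121 + 0.064 + 0.071 + 0.073 + 0.085 + 0.097 + 0.133 + 0.094 + 0.106) / 12 = 0.0970
LCL = X̄̄ − A₃·s̄ = 119.7639 − 1.099 × 0.0970 = 119.6573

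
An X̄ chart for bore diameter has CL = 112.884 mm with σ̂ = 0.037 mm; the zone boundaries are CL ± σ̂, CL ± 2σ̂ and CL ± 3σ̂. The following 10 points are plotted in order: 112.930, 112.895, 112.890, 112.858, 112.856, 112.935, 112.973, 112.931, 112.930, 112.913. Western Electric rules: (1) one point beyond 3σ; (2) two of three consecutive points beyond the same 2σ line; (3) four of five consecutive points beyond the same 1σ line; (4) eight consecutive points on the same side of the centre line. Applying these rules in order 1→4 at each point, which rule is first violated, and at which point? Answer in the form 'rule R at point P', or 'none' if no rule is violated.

rule 3 at point 9

Zone of each point (C = within 1σ̂, B = 1σ̂–2σ̂, A = 2σ̂–3σ̂, * = beyond 3σ̂; sign = side of CL): 1:+B, 2:+C, 3:+C, 4:-C, 5:-C, 6:+B, 7:+A, 8:+B, 9:+B, 10:+C
Rule 3 (four of five consecutive points beyond the same 1σ limit) is satisfied at point 9.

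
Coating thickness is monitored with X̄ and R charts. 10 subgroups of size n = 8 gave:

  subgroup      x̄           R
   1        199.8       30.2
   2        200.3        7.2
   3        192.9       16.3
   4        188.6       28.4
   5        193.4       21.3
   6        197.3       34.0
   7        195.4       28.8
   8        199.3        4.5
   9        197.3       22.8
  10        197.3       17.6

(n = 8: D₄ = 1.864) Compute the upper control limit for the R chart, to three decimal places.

R̄ = (30.2 + 7.2 + 16.3 + 28.4 + 21.3 + 34.0 + 28.8 + 4.5 + 22.8 + 17.6) / 10 = 211.1000 / 10 = 21.1100
UCL_R = D₄·R̄ = 1.864 × 21.1100 = 39.3490

39.349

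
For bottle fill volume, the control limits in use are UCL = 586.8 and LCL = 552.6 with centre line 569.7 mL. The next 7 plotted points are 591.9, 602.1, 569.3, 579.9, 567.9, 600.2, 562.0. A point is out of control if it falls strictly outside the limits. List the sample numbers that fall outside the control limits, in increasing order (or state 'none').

Compare each point to [552.6, 586.8]: sample 1 = 591.9 > UCL; sample 2 = 602.1 > UCL; sample 6 = 600.2 > UCL.

1, 2, 6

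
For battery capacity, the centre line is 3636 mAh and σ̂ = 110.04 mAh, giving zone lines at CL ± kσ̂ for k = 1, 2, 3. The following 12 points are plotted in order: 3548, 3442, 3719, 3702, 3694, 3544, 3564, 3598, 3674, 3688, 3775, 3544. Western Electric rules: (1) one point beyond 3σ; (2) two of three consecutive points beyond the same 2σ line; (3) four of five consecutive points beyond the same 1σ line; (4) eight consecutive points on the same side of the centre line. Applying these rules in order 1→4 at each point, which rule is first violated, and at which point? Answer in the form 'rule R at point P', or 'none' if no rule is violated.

Zone of each point (C = within 1σ̂, B = 1σ̂–2σ̂, A = 2σ̂–3σ̂, * = beyond 3σ̂; sign = side of CL): 1:-C, 2:-B, 3:+C, 4:+C, 5:+C, 6:-C, 7:-C, 8:-C, 9:+C, 10:+C, 11:+B, 12:-C
No rule fires across all 12 points.

none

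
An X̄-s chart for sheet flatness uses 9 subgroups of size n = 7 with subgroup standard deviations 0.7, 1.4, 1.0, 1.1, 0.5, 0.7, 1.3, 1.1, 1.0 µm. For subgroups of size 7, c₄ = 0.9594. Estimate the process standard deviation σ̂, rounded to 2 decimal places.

s̄ = (0.7 + 1.4 + 1.0 + 1.1 + 0.5 + 0.7 + 1.3 + 1.1 + 1.0) / 9 = 0.9778
σ̂ = s̄ / c₄ = 0.9778 / 0.9594 = 1.0192

1.02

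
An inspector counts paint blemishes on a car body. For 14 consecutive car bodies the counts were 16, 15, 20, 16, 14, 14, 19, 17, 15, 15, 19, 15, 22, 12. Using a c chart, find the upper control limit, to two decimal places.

28.49

c̄ = (16 + 15 + 20 + 16 + 14 + 14 + 19 + 17 + 15 + 15 + 19 + 15 + 22 + 12) / 14 = 229 / 14 = 16.3571
UCL = c̄ + 3√c̄ = 16.3571 + 3 × √16.3571 = 16.3571 + 3 × 4.0444 = 28.4903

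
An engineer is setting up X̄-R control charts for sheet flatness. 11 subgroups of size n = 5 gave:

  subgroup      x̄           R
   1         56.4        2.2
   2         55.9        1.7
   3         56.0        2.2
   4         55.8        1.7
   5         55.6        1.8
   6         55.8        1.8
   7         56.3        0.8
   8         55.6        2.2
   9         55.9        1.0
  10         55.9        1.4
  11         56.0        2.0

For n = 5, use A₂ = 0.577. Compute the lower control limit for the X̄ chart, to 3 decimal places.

X̄̄ = (56.4 + 55.9 + 56.0 + 55.8 + 55.6 + 55.8 + 56.3 + 55.6 + 55.9 + 55.9 + 56.0) / 11 = 615.2000 / 11 = 55.9273
R̄ = (2.2 + 1.7 + 2.2 + 1.7 + 1.8 + 1.8 + 0.8 + 2.2 + 1.0 + 1.4 + 2.0) / 11 = 18.8000 / 11 = 1.7091
LCL = X̄̄ − A₂·R̄ = 55.9273 − 0.577 × 1.7091 = 54.9411

54.941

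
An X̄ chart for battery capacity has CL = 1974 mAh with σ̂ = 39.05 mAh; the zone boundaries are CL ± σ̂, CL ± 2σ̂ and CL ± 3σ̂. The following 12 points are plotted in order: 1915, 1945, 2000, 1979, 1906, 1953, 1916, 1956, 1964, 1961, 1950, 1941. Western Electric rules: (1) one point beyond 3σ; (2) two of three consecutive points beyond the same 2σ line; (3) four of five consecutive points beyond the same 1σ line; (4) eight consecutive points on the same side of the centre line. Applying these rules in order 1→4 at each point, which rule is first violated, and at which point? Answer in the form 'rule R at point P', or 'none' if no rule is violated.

rule 4 at point 12

Zone of each point (C = within 1σ̂, B = 1σ̂–2σ̂, A = 2σ̂–3σ̂, * = beyond 3σ̂; sign = side of CL): 1:-B, 2:-C, 3:+C, 4:+C, 5:-B, 6:-C, 7:-B, 8:-C, 9:-C, 10:-C, 11:-C, 12:-C
Rule 4 (eight consecutive points on the same side of the centre line) is satisfied at point 12.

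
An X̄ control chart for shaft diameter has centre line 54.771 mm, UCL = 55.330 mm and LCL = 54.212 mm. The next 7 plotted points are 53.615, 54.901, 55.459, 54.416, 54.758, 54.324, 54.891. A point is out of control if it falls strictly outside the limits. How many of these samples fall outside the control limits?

Compare each point to [54.212, 55.330]: sample 1 = 53.615 < LCL; sample 3 = 55.459 > UCL.

2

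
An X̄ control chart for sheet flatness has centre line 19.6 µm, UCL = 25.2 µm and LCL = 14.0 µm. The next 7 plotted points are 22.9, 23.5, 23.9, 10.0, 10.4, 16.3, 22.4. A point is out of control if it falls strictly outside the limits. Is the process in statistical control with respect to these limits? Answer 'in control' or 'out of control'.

Compare each point to [14.0, 25.2]: sample 4 = 10.0 < LCL; sample 5 = 10.4 < LCL.

out of control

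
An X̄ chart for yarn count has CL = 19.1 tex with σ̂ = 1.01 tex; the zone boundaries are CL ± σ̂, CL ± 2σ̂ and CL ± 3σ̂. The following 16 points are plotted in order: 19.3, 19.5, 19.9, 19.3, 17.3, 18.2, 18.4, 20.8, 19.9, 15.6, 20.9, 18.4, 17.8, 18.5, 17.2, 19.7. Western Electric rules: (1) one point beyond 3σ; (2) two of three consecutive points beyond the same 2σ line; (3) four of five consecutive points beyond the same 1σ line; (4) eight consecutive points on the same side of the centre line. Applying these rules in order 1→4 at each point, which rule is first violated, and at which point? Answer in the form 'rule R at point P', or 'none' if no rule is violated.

rule 1 at point 10

Zone of each point (C = within 1σ̂, B = 1σ̂–2σ̂, A = 2σ̂–3σ̂, * = beyond 3σ̂; sign = side of CL): 1:+C, 2:+C, 3:+C, 4:+C, 5:-B, 6:-C, 7:-C, 8:+B, 9:+C, 10:-*, 11:+B, 12:-C, 13:-B, 14:-C, 15:-B, 16:+C
Rule 1 (one point beyond the 3σ limits) is satisfied at point 10.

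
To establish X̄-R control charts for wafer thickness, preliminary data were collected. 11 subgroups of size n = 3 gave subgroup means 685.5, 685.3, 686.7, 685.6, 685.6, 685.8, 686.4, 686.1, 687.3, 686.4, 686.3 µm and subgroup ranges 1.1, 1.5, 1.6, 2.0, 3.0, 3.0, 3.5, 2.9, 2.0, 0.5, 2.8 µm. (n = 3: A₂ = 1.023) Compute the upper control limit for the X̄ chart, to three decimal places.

X̄̄ = (685.5 + 685.3 + 686.7 + 685.6 + 685.6 + 685.8 + 686.4 + 686.1 + 687.3 + 686.4 + 686.3) / 11 = 7547.0000 / 11 = 686.0909
R̄ = (1.1 + 1.5 + 1.6 + 2.0 + 3.0 + 3.0 + 3.5 + 2.9 + 2.0 + 0.5 + 2.8) / 11 = 23.9000 / 11 = 2.1727
UCL = X̄̄ + A₂·R̄ = 686.0909 + 1.023 × 2.1727 = 688.3136

688.314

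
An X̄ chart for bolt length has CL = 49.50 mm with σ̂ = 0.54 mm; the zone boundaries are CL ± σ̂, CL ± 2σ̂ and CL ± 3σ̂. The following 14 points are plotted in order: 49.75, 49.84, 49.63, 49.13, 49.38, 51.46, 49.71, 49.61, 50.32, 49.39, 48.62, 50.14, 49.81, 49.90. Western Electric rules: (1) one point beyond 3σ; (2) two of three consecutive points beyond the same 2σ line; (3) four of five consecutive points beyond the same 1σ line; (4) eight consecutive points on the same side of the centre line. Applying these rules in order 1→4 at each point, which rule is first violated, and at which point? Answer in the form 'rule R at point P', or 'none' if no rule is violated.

Zone of each point (C = within 1σ̂, B = 1σ̂–2σ̂, A = 2σ̂–3σ̂, * = beyond 3σ̂; sign = side of CL): 1:+C, 2:+C, 3:+C, 4:-C, 5:-C, 6:+*, 7:+C, 8:+C, 9:+B, 10:-C, 11:-B, 12:+B, 13:+C, 14:+C
Rule 1 (one point beyond the 3σ limits) is satisfied at point 6.

rule 1 at point 6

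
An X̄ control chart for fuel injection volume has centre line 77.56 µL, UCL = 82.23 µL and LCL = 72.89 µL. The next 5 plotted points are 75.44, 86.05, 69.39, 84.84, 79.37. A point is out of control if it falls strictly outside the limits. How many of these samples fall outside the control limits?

3

Compare each point to [72.89, 82.23]: sample 2 = 86.05 > UCL; sample 3 = 69.39 < LCL; sample 4 = 84.84 > UCL.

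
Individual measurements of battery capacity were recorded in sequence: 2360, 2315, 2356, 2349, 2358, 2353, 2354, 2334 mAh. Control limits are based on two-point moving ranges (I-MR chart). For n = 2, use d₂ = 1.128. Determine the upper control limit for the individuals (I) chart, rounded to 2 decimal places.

2396.01

X̄ = (2360 + 2315 + 2356 + 2349 + 2358 + 2353 + 2354 + 2334) / 8 = 2347.3750
Moving ranges: 45, 41, 7, 9, 5, 1, 20; M̄R̄ = 128.0000 / 7 = 18.2857
UCL = X̄ + 3·M̄R̄/d₂ = 2347.3750 + 3 × 18.2857 / 1.128 = 2396.0072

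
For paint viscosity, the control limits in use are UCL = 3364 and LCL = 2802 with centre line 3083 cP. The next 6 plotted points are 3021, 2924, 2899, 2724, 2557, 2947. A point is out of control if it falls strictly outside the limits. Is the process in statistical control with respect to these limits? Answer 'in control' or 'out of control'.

Compare each point to [2802, 3364]: sample 4 = 2724 < LCL; sample 5 = 2557 < LCL.

out of control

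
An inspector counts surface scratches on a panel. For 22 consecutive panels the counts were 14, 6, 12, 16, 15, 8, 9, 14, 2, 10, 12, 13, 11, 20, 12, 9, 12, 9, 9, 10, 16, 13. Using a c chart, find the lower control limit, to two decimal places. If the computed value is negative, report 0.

1.30

c̄ = (14 + 6 + 12 + 16 + 15 + 8 + 9 + 14 + 2 + 10 + 12 + 13 + 11 + 20 + 12 + 9 + 12 + 9 + 9 + 10 + 16 + 13) / 22 = 252 / 22 = 11.4545
LCL = c̄ − 3√c̄ = 11.4545 − 3 × 3.3845 = 1.3012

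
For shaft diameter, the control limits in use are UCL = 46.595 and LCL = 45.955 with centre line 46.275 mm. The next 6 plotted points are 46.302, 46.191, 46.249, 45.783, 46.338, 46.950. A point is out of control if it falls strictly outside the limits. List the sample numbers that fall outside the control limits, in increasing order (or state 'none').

4, 6

Compare each point to [45.955, 46.595]: sample 4 = 45.783 < LCL; sample 6 = 46.950 > UCL.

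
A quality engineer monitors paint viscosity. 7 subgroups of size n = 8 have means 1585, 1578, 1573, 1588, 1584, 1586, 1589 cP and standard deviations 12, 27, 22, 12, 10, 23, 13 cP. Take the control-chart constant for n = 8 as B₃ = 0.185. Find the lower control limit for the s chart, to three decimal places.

s̄ = (12 + 27 + 22 + 12 + 10 + 23 + 13) / 7 = 17.0000
LCL_s = B₃·s̄ = 0.185 × 17.0000 = 3.1450

3.145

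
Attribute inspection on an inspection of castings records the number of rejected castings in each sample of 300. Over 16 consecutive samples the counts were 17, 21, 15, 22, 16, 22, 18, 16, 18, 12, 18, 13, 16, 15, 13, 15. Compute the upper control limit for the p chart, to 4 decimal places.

p̄ = Σdᵢ / (k·n) = 267 / (16 × 300) = 0.05563
UCL = p̄ + 3·√(p̄(1−p̄)/n) = 0.05563 + 3 × √(0.05563×0.94437/300) = 0.05563 + 3 × 0.01323 = 0.09532

0.0953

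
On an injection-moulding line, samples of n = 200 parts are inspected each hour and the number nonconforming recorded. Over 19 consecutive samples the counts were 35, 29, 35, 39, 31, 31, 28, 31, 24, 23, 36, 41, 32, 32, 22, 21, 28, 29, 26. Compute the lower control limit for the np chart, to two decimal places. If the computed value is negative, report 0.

p̄ = Σdᵢ / (k·n) = 573 / (19 × 200) = 0.15079
LCL = np̄ − 3·√(np̄(1−p̄)) = 30.1579 − 3 × 5.0607 = 14.9759

14.98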